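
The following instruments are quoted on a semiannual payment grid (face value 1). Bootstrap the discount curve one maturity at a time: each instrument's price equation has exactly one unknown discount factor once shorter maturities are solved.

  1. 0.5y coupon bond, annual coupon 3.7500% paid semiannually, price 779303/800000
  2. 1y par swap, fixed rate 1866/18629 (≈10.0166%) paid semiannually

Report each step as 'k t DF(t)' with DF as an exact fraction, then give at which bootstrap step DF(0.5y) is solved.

step 1 [0.5y] bond c/2=3/160: DF=(779303/800000 − 3/160·(0))/(1+3/160) = 4781/5000 ≈ 0.956200
step 2 [1y] swap r/2=933/18629: DF=(1 − 933/18629·(0.956200))/(1+933/18629) = 9067/10000 ≈ 0.906700

1 1/2 4781/5000
2 1 9067/10000
DF(0.5y) is solved at step 1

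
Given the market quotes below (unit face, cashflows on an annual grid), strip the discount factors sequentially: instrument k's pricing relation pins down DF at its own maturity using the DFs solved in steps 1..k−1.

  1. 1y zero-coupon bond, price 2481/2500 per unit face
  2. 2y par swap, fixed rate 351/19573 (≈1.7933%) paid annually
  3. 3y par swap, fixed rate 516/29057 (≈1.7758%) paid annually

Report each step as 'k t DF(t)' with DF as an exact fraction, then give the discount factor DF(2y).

1 1 2481/2500
2 2 9649/10000
3 3 2371/2500
DF(2y) = 9649/10000 ≈ 0.964900

step 1 [1y] zero: DF = P = 2481/2500 ≈ 0.992400
step 2 [2y] swap r/1=351/19573: DF=(1 − 351/19573·(0.992400))/(1+351/19573) = 9649/10000 ≈ 0.964900
step 3 [3y] swap r/1=516/29057: DF=(1 − 516/29057·(0.992400+0.964900))/(1+516/29057) = 2371/2500 ≈ 0.948400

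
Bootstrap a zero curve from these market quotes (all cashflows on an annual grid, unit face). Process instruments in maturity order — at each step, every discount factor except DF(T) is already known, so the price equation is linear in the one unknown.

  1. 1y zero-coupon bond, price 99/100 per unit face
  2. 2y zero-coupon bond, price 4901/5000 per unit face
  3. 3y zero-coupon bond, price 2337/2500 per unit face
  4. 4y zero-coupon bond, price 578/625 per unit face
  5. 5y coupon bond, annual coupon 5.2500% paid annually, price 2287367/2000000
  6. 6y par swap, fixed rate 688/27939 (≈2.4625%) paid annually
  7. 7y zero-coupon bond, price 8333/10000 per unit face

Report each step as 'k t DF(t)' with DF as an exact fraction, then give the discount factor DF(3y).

step 1 [1y] zero: DF = P = 99/100 ≈ 0.990000
step 2 [2y] zero: DF = P = 4901/5000 ≈ 0.980200
step 3 [3y] zero: DF = P = 2337/2500 ≈ 0.934800
step 4 [4y] zero: DF = P = 578/625 ≈ 0.924800
step 5 [5y] bond c/1=21/400: DF=(2287367/2000000 − 21/400·(0.990000+0.980200+0.934800+0.924800))/(1+21/400) = 2239/2500 ≈ 0.895600
step 6 [6y] swap r/1=688/27939: DF=(1 − 688/27939·(0.990000+0.980200+0.934800+0.924800+0.895600))/(1+688/27939) = 539/625 ≈ 0.862400
step 7 [7y] zero: DF = P = 8333/10000 ≈ 0.833300

1 1 99/100
2 2 4901/5000
3 3 2337/2500
4 4 578/625
5 5 2239/2500
6 6 539/625
7 7 8333/10000
DF(3y) = 2337/2500 ≈ 0.934800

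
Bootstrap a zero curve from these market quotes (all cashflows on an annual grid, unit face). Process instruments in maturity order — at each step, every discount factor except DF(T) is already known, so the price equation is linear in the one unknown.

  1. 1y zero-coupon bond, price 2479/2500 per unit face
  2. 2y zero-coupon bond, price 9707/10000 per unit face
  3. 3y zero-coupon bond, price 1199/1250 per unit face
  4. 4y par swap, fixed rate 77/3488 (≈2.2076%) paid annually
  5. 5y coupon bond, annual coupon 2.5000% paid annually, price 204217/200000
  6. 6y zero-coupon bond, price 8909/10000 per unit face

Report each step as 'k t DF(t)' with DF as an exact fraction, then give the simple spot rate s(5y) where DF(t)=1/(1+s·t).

step 1 [1y] zero: DF = P = 2479/2500 ≈ 0.991600
step 2 [2y] zero: DF = P = 9707/10000 ≈ 0.970700
step 3 [3y] zero: DF = P = 1199/1250 ≈ 0.959200
step 4 [4y] swap r/1=77/3488: DF=(1 − 77/3488·(0.991600+0.970700+0.959200))/(1+77/3488) = 9153/10000 ≈ 0.915300
step 5 [5y] bond c/1=1/40: DF=(204217/200000 − 1/40·(0.991600+0.970700+0.959200+0.915300))/(1+1/40) = 4513/5000 ≈ 0.902600
step 6 [6y] zero: DF = P = 8909/10000 ≈ 0.890900

1 1 2479/2500
2 2 9707/10000
3 3 1199/1250
4 4 9153/10000
5 5 4513/5000
6 6 8909/10000
s(5y) = (1/(4513/5000) − 1)/(5) = 487/22565 ≈ 2.1582%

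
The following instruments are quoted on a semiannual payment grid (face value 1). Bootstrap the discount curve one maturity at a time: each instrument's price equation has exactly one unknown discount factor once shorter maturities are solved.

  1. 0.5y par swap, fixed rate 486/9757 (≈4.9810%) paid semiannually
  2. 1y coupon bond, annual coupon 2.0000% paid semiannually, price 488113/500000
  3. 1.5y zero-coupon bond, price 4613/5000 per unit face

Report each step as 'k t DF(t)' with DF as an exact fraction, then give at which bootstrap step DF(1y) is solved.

1 1/2 9757/10000
2 1 9569/10000
3 3/2 4613/5000
DF(1y) is solved at step 2

step 1 [0.5y] swap r/2=243/9757: DF=(1 − 243/9757·(0))/(1+243/9757) = 9757/10000 ≈ 0.975700
step 2 [1y] bond c/2=1/100: DF=(488113/500000 − 1/100·(0.975700))/(1+1/100) = 9569/10000 ≈ 0.956900
step 3 [1.5y] zero: DF = P = 4613/5000 ≈ 0.922600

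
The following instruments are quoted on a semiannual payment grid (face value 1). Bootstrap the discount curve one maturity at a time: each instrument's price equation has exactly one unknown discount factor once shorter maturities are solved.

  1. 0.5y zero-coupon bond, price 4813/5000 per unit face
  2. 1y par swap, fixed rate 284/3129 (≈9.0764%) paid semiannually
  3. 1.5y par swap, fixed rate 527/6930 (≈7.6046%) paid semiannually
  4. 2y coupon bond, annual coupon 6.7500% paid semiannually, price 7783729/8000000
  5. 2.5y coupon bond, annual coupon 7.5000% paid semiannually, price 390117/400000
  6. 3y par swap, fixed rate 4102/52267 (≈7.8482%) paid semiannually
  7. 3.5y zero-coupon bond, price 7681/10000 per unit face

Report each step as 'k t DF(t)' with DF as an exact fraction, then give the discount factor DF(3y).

step 1 [0.5y] zero: DF = P = 4813/5000 ≈ 0.962600
step 2 [1y] swap r/2=142/3129: DF=(1 − 142/3129·(0.962600))/(1+142/3129) = 2287/2500 ≈ 0.914800
step 3 [1.5y] swap r/2=527/13860: DF=(1 − 527/13860·(0.962600+0.914800))/(1+527/13860) = 4473/5000 ≈ 0.894600
step 4 [2y] bond c/2=27/800: DF=(7783729/8000000 − 27/800·(0.962600+0.914800+0.894600))/(1+27/800) = 8507/10000 ≈ 0.850700
step 5 [2.5y] bond c/2=3/80: DF=(390117/400000 − 3/80·(0.962600+0.914800+0.894600+0.850700))/(1+3/80) = 8091/10000 ≈ 0.809100
step 6 [3y] swap r/2=2051/52267: DF=(1 − 2051/52267·(0.962600+0.914800+0.894600+0.850700+0.809100))/(1+2051/52267) = 7949/10000 ≈ 0.794900
step 7 [3.5y] zero: DF = P = 7681/10000 ≈ 0.768100

1 1/2 4813/5000
2 1 2287/2500
3 3/2 4473/5000
4 2 8507/10000
5 5/2 8091/10000
6 3 7949/10000
7 7/2 7681/10000
DF(3y) = 7949/10000 ≈ 0.794900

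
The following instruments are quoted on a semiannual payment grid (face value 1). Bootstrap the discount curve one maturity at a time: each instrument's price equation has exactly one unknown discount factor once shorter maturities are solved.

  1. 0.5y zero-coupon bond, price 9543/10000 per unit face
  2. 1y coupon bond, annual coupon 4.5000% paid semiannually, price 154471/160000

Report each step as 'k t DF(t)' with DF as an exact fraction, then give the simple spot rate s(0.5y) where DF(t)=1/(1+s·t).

1 1/2 9543/10000
2 1 577/625
s(0.5y) = (1/(9543/10000) − 1)/(1/2) = 914/9543 ≈ 9.5777%

step 1 [0.5y] zero: DF = P = 9543/10000 ≈ 0.954300
step 2 [1y] bond c/2=9/400: DF=(154471/160000 − 9/400·(0.954300))/(1+9/400) = 577/625 ≈ 0.923200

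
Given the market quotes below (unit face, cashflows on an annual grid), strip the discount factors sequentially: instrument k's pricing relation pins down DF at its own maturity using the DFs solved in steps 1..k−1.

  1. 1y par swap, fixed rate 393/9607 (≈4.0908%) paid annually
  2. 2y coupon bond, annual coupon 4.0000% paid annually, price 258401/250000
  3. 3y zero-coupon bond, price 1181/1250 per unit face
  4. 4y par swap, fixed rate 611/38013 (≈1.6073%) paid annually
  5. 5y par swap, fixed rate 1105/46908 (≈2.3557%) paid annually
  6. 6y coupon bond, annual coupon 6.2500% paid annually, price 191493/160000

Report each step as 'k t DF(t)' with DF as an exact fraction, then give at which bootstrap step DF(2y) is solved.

step 1 [1y] swap r/1=393/9607: DF=(1 − 393/9607·(0))/(1+393/9607) = 9607/10000 ≈ 0.960700
step 2 [2y] bond c/1=1/25: DF=(258401/250000 − 1/25·(0.960700))/(1+1/25) = 9569/10000 ≈ 0.956900
step 3 [3y] zero: DF = P = 1181/1250 ≈ 0.944800
step 4 [4y] swap r/1=611/38013: DF=(1 − 611/38013·(0.960700+0.956900+0.944800))/(1+611/38013) = 9389/10000 ≈ 0.938900
step 5 [5y] swap r/1=1105/46908: DF=(1 − 1105/46908·(0.960700+0.956900+0.944800+0.938900))/(1+1105/46908) = 1779/2000 ≈ 0.889500
step 6 [6y] bond c/1=1/16: DF=(191493/160000 − 1/16·(0.960700+0.956900+0.944800+0.938900+0.889500))/(1+1/16) = 1701/2000 ≈ 0.850500

1 1 9607/10000
2 2 9569/10000
3 3 1181/1250
4 4 9389/10000
5 5 1779/2000
6 6 1701/2000
DF(2y) is solved at step 2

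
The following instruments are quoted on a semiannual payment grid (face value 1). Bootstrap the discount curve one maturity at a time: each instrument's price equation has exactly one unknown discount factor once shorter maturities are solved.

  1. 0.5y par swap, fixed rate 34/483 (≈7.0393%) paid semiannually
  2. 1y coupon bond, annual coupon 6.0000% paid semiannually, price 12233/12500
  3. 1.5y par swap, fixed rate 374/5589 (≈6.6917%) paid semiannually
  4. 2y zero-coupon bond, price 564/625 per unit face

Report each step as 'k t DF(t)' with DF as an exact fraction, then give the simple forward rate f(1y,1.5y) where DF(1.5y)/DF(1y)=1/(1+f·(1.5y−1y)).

1 1/2 483/500
2 1 461/500
3 3/2 1813/2000
4 2 564/625
f(1y,1.5y) = ((461/500)/(1813/2000) − 1)/(1/2) = 62/1813 ≈ 3.4197%

step 1 [0.5y] swap r/2=17/483: DF=(1 − 17/483·(0))/(1+17/483) = 483/500 ≈ 0.966000
step 2 [1y] bond c/2=3/100: DF=(12233/12500 − 3/100·(0.966000))/(1+3/100) = 461/500 ≈ 0.922000
step 3 [1.5y] swap r/2=187/5589: DF=(1 − 187/5589·(0.966000+0.922000))/(1+187/5589) = 1813/2000 ≈ 0.906500
step 4 [2y] zero: DF = P = 564/625 ≈ 0.902400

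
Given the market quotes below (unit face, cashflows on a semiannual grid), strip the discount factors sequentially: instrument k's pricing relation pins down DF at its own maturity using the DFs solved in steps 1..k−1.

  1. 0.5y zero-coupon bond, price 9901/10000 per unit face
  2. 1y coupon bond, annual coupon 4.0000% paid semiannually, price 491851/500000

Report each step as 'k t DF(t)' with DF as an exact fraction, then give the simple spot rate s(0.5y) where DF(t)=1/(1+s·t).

step 1 [0.5y] zero: DF = P = 9901/10000 ≈ 0.990100
step 2 [1y] bond c/2=1/50: DF=(491851/500000 − 1/50·(0.990100))/(1+1/50) = 189/200 ≈ 0.945000

1 1/2 9901/10000
2 1 189/200
s(0.5y) = (1/(9901/10000) − 1)/(1/2) = 198/9901 ≈ 1.9998%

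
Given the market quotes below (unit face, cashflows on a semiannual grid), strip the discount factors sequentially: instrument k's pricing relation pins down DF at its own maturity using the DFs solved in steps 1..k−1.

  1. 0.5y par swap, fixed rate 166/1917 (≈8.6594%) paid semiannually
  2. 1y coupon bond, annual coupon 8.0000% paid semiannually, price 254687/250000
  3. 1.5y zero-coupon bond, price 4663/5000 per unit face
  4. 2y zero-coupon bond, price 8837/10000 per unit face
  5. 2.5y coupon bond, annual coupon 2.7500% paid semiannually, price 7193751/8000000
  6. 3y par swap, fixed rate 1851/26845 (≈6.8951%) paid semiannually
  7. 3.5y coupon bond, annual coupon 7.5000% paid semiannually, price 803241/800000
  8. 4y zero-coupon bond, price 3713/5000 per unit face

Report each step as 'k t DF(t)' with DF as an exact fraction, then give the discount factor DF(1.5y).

1 1/2 1917/2000
2 1 9427/10000
3 3/2 4663/5000
4 2 8837/10000
5 5/2 4183/5000
6 3 8149/10000
7 7/2 7737/10000
8 4 3713/5000
DF(1.5y) = 4663/5000 ≈ 0.932600

step 1 [0.5y] swap r/2=83/1917: DF=(1 − 83/1917·(0))/(1+83/1917) = 1917/2000 ≈ 0.958500
step 2 [1y] bond c/2=1/25: DF=(254687/250000 − 1/25·(0.958500))/(1+1/25) = 9427/10000 ≈ 0.942700
step 3 [1.5y] zero: DF = P = 4663/5000 ≈ 0.932600
step 4 [2y] zero: DF = P = 8837/10000 ≈ 0.883700
step 5 [2.5y] bond c/2=11/800: DF=(7193751/8000000 − 11/800·(0.958500+0.942700+0.932600+0.883700))/(1+11/800) = 4183/5000 ≈ 0.836600
step 6 [3y] swap r/2=1851/53690: DF=(1 − 1851/53690·(0.958500+0.942700+0.932600+0.883700+0.836600))/(1+1851/53690) = 8149/10000 ≈ 0.814900
step 7 [3.5y] bond c/2=3/80: DF=(803241/800000 − 3/80·(0.958500+0.942700+0.932600+0.883700+0.836600+0.814900))/(1+3/80) = 7737/10000 ≈ 0.773700
step 8 [4y] zero: DF = P = 3713/5000 ≈ 0.742600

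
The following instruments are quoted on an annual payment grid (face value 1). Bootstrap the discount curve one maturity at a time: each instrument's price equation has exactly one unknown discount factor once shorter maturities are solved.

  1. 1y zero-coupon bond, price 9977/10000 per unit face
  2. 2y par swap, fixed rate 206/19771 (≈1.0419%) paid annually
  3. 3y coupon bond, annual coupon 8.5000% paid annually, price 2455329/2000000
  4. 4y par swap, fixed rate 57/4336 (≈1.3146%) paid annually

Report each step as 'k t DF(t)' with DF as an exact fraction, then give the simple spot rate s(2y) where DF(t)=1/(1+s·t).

1 1 9977/10000
2 2 4897/5000
3 3 4883/5000
4 4 9487/10000
s(2y) = (1/(4897/5000) − 1)/(2) = 103/9794 ≈ 1.0517%

step 1 [1y] zero: DF = P = 9977/10000 ≈ 0.997700
step 2 [2y] swap r/1=206/19771: DF=(1 − 206/19771·(0.997700))/(1+206/19771) = 4897/5000 ≈ 0.979400
step 3 [3y] bond c/1=17/200: DF=(2455329/2000000 − 17/200·(0.997700+0.979400))/(1+17/200) = 4883/5000 ≈ 0.976600
step 4 [4y] swap r/1=57/4336: DF=(1 − 57/4336·(0.997700+0.979400+0.976600))/(1+57/4336) = 9487/10000 ≈ 0.948700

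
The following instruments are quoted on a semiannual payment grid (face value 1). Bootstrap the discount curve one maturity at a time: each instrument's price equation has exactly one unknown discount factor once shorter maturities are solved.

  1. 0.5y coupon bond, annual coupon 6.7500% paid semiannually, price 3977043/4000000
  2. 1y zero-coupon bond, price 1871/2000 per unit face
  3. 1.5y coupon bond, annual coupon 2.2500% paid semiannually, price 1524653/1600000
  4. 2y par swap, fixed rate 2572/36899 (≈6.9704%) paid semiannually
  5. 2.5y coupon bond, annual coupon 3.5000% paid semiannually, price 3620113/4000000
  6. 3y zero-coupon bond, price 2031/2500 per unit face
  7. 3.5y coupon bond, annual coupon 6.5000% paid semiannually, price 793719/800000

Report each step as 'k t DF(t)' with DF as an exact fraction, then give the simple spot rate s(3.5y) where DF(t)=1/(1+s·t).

step 1 [0.5y] bond c/2=27/800: DF=(3977043/4000000 − 27/800·(0))/(1+27/800) = 4809/5000 ≈ 0.961800
step 2 [1y] zero: DF = P = 1871/2000 ≈ 0.935500
step 3 [1.5y] bond c/2=9/800: DF=(1524653/1600000 − 9/800·(0.961800+0.935500))/(1+9/800) = 2303/2500 ≈ 0.921200
step 4 [2y] swap r/2=1286/36899: DF=(1 − 1286/36899·(0.961800+0.935500+0.921200))/(1+1286/36899) = 4357/5000 ≈ 0.871400
step 5 [2.5y] bond c/2=7/400: DF=(3620113/4000000 − 7/400·(0.961800+0.935500+0.921200+0.871400))/(1+7/400) = 413/500 ≈ 0.826000
step 6 [3y] zero: DF = P = 2031/2500 ≈ 0.812400
step 7 [3.5y] bond c/2=13/400: DF=(793719/800000 − 13/400·(0.961800+0.935500+0.921200+0.871400+0.826000+0.812400))/(1+13/400) = 1983/2500 ≈ 0.793200

1 1/2 4809/5000
2 1 1871/2000
3 3/2 2303/2500
4 2 4357/5000
5 5/2 413/500
6 3 2031/2500
7 7/2 1983/2500
s(3.5y) = (1/(1983/2500) − 1)/(7/2) = 1034/13881 ≈ 7.4490%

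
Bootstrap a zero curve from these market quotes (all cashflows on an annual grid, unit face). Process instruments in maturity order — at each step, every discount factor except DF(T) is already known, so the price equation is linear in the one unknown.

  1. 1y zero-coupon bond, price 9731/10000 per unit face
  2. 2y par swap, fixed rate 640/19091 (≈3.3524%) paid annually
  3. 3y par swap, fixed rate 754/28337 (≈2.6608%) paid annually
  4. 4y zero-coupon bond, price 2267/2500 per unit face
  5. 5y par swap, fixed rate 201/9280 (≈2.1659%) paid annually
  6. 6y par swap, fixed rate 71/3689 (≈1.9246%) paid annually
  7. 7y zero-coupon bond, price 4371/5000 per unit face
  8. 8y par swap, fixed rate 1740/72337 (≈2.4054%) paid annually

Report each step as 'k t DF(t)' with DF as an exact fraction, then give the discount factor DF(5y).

1 1 9731/10000
2 2 117/125
3 3 4623/5000
4 4 2267/2500
5 5 1799/2000
6 6 1787/2000
7 7 4371/5000
8 8 413/500
DF(5y) = 1799/2000 ≈ 0.899500

step 1 [1y] zero: DF = P = 9731/10000 ≈ 0.973100
step 2 [2y] swap r/1=640/19091: DF=(1 − 640/19091·(0.973100))/(1+640/19091) = 117/125 ≈ 0.936000
step 3 [3y] swap r/1=754/28337: DF=(1 − 754/28337·(0.973100+0.936000))/(1+754/28337) = 4623/5000 ≈ 0.924600
step 4 [4y] zero: DF = P = 2267/2500 ≈ 0.906800
step 5 [5y] swap r/1=201/9280: DF=(1 − 201/9280·(0.973100+0.936000+0.924600+0.906800))/(1+201/9280) = 1799/2000 ≈ 0.899500
step 6 [6y] swap r/1=71/3689: DF=(1 − 71/3689·(0.973100+0.936000+0.924600+0.906800+0.899500))/(1+71/3689) = 1787/2000 ≈ 0.893500
step 7 [7y] zero: DF = P = 4371/5000 ≈ 0.874200
step 8 [8y] swap r/1=1740/72337: DF=(1 − 1740/72337·(0.973100+0.936000+0.924600+0.906800+0.899500+0.893500+0.874200))/(1+1740/72337) = 413/500 ≈ 0.826000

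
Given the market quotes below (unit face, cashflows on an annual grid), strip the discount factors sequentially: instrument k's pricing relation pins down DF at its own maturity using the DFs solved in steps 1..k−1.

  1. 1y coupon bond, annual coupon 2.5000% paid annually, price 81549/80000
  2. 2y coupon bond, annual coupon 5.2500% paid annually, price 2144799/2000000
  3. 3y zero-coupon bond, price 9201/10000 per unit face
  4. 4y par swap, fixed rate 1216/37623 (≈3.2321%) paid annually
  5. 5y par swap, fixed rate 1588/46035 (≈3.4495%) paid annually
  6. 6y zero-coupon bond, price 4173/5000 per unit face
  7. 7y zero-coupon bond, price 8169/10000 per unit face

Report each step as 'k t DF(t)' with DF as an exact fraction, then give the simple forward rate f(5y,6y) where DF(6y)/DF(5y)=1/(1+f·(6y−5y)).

1 1 1989/2000
2 2 9693/10000
3 3 9201/10000
4 4 549/625
5 5 2103/2500
6 6 4173/5000
7 7 8169/10000
f(5y,6y) = ((2103/2500)/(4173/5000) − 1)/(1) = 11/1391 ≈ 0.7908%

step 1 [1y] bond c/1=1/40: DF=(81549/80000 − 1/40·(0))/(1+1/40) = 1989/2000 ≈ 0.994500
step 2 [2y] bond c/1=21/400: DF=(2144799/2000000 − 21/400·(0.994500))/(1+21/400) = 9693/10000 ≈ 0.969300
step 3 [3y] zero: DF = P = 9201/10000 ≈ 0.920100
step 4 [4y] swap r/1=1216/37623: DF=(1 − 1216/37623·(0.994500+0.969300+0.920100))/(1+1216/37623) = 549/625 ≈ 0.878400
step 5 [5y] swap r/1=1588/46035: DF=(1 − 1588/46035·(0.994500+0.969300+0.920100+0.878400))/(1+1588/46035) = 2103/2500 ≈ 0.841200
step 6 [6y] zero: DF = P = 4173/5000 ≈ 0.834600
step 7 [7y] zero: DF = P = 8169/10000 ≈ 0.816900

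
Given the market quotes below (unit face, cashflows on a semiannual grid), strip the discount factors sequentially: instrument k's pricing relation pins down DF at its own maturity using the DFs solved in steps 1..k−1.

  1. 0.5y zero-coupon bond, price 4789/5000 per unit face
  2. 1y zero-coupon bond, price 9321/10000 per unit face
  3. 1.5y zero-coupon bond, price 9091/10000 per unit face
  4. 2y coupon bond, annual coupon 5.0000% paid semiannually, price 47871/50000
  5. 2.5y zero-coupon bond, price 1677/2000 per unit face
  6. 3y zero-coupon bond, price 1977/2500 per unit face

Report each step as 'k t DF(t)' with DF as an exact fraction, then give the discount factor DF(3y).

step 1 [0.5y] zero: DF = P = 4789/5000 ≈ 0.957800
step 2 [1y] zero: DF = P = 9321/10000 ≈ 0.932100
step 3 [1.5y] zero: DF = P = 9091/10000 ≈ 0.909100
step 4 [2y] bond c/2=1/40: DF=(47871/50000 − 1/40·(0.957800+0.932100+0.909100))/(1+1/40) = 4329/5000 ≈ 0.865800
step 5 [2.5y] zero: DF = P = 1677/2000 ≈ 0.838500
step 6 [3y] zero: DF = P = 1977/2500 ≈ 0.790800

1 1/2 4789/5000
2 1 9321/10000
3 3/2 9091/10000
4 2 4329/5000
5 5/2 1677/2000
6 3 1977/2500
DF(3y) = 1977/2500 ≈ 0.790800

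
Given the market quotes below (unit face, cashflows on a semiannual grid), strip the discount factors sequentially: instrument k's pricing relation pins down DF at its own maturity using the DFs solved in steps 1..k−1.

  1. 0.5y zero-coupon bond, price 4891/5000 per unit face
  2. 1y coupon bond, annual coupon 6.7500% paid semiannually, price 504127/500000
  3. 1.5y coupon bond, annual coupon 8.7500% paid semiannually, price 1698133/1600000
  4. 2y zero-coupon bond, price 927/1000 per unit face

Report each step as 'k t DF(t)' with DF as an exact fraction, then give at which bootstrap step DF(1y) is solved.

1 1/2 4891/5000
2 1 4717/5000
3 3/2 9363/10000
4 2 927/1000
DF(1y) is solved at step 2

step 1 [0.5y] zero: DF = P = 4891/5000 ≈ 0.978200
step 2 [1y] bond c/2=27/800: DF=(504127/500000 − 27/800·(0.978200))/(1+27/800) = 4717/5000 ≈ 0.943400
step 3 [1.5y] bond c/2=7/160: DF=(1698133/1600000 − 7/160·(0.978200+0.943400))/(1+7/160) = 9363/10000 ≈ 0.936300
step 4 [2y] zero: DF = P = 927/1000 ≈ 0.927000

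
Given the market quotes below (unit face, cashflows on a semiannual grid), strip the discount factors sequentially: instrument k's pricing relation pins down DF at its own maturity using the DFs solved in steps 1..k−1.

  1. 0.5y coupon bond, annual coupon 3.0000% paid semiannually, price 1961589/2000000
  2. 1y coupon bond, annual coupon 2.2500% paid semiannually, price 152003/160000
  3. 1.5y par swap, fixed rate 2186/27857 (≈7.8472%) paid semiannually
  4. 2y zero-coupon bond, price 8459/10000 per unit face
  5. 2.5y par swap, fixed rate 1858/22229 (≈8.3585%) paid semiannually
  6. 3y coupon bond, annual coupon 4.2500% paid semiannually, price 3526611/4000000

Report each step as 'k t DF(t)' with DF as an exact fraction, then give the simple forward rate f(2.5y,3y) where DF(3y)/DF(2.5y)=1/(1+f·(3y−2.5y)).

step 1 [0.5y] bond c/2=3/200: DF=(1961589/2000000 − 3/200·(0))/(1+3/200) = 9663/10000 ≈ 0.966300
step 2 [1y] bond c/2=9/800: DF=(152003/160000 − 9/800·(0.966300))/(1+9/800) = 9287/10000 ≈ 0.928700
step 3 [1.5y] swap r/2=1093/27857: DF=(1 − 1093/27857·(0.966300+0.928700))/(1+1093/27857) = 8907/10000 ≈ 0.890700
step 4 [2y] zero: DF = P = 8459/10000 ≈ 0.845900
step 5 [2.5y] swap r/2=929/22229: DF=(1 − 929/22229·(0.966300+0.928700+0.890700+0.845900))/(1+929/22229) = 4071/5000 ≈ 0.814200
step 6 [3y] bond c/2=17/800: DF=(3526611/4000000 − 17/800·(0.966300+0.928700+0.890700+0.845900+0.814200))/(1+17/800) = 1927/2500 ≈ 0.770800

1 1/2 9663/10000
2 1 9287/10000
3 3/2 8907/10000
4 2 8459/10000
5 5/2 4071/5000
6 3 1927/2500
f(2.5y,3y) = ((4071/5000)/(1927/2500) − 1)/(1/2) = 217/1927 ≈ 11.2610%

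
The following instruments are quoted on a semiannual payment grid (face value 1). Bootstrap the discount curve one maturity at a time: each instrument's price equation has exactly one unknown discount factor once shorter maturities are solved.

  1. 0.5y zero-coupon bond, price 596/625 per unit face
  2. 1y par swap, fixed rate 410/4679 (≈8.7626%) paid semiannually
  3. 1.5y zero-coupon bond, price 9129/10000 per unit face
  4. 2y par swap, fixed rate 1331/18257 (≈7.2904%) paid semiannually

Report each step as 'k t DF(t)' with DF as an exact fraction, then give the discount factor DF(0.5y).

1 1/2 596/625
2 1 459/500
3 3/2 9129/10000
4 2 8669/10000
DF(0.5y) = 596/625 ≈ 0.953600

step 1 [0.5y] zero: DF = P = 596/625 ≈ 0.953600
step 2 [1y] swap r/2=205/4679: DF=(1 − 205/4679·(0.953600))/(1+205/4679) = 459/500 ≈ 0.918000
step 3 [1.5y] zero: DF = P = 9129/10000 ≈ 0.912900
step 4 [2y] swap r/2=1331/36514: DF=(1 − 1331/36514·(0.953600+0.918000+0.912900))/(1+1331/36514) = 8669/10000 ≈ 0.866900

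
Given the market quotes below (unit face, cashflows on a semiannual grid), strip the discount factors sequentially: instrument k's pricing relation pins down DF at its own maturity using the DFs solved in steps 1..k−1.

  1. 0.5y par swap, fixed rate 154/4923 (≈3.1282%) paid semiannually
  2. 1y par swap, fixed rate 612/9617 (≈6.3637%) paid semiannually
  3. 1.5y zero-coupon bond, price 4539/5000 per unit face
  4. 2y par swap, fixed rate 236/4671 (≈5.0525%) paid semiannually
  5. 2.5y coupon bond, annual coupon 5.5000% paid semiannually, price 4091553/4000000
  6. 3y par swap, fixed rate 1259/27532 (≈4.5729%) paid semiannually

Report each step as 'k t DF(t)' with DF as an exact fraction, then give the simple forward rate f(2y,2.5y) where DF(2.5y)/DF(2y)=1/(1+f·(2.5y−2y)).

1 1/2 4923/5000
2 1 2347/2500
3 3/2 4539/5000
4 2 566/625
5 5/2 1791/2000
6 3 8741/10000
f(2y,2.5y) = ((566/625)/(1791/2000) − 1)/(1/2) = 202/8955 ≈ 2.2557%

step 1 [0.5y] swap r/2=77/4923: DF=(1 − 77/4923·(0))/(1+77/4923) = 4923/5000 ≈ 0.984600
step 2 [1y] swap r/2=306/9617: DF=(1 − 306/9617·(0.984600))/(1+306/9617) = 2347/2500 ≈ 0.938800
step 3 [1.5y] zero: DF = P = 4539/5000 ≈ 0.907800
step 4 [2y] swap r/2=118/4671: DF=(1 − 118/4671·(0.984600+0.938800+0.907800))/(1+118/4671) = 566/625 ≈ 0.905600
step 5 [2.5y] bond c/2=11/400: DF=(4091553/4000000 − 11/400·(0.984600+0.938800+0.907800+0.905600))/(1+11/400) = 1791/2000 ≈ 0.895500
step 6 [3y] swap r/2=1259/55064: DF=(1 − 1259/55064·(0.984600+0.938800+0.907800+0.905600+0.895500))/(1+1259/55064) = 8741/10000 ≈ 0.874100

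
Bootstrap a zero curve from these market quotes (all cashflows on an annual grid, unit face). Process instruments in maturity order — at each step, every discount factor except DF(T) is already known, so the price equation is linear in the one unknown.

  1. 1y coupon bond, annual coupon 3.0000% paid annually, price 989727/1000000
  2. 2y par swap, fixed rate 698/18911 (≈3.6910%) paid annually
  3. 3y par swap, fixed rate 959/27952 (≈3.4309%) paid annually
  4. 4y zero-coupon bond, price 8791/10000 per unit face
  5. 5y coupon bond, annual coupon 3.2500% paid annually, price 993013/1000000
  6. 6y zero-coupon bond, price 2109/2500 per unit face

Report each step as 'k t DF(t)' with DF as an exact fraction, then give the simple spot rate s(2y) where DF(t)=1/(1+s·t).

1 1 9609/10000
2 2 4651/5000
3 3 9041/10000
4 4 8791/10000
5 5 8461/10000
6 6 2109/2500
s(2y) = (1/(4651/5000) − 1)/(2) = 349/9302 ≈ 3.7519%

step 1 [1y] bond c/1=3/100: DF=(989727/1000000 − 3/100·(0))/(1+3/100) = 9609/10000 ≈ 0.960900
step 2 [2y] swap r/1=698/18911: DF=(1 − 698/18911·(0.960900))/(1+698/18911) = 4651/5000 ≈ 0.930200
step 3 [3y] swap r/1=959/27952: DF=(1 − 959/27952·(0.960900+0.930200))/(1+959/27952) = 9041/10000 ≈ 0.904100
step 4 [4y] zero: DF = P = 8791/10000 ≈ 0.879100
step 5 [5y] bond c/1=13/400: DF=(993013/1000000 − 13/400·(0.960900+0.930200+0.904100+0.879100))/(1+13/400) = 8461/10000 ≈ 0.846100
step 6 [6y] zero: DF = P = 2109/2500 ≈ 0.843600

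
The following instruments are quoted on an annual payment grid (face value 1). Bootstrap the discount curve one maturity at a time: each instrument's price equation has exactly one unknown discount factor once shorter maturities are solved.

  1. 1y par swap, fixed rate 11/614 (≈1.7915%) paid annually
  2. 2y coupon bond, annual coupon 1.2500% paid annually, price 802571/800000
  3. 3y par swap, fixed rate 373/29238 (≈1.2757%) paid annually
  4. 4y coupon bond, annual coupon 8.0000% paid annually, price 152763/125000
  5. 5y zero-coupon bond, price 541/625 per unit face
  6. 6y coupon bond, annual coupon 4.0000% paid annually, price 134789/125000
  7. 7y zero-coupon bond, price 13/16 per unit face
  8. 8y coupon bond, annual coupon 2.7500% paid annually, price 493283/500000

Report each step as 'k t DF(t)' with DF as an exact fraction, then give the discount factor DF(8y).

step 1 [1y] swap r/1=11/614: DF=(1 − 11/614·(0))/(1+11/614) = 614/625 ≈ 0.982400
step 2 [2y] bond c/1=1/80: DF=(802571/800000 − 1/80·(0.982400))/(1+1/80) = 9787/10000 ≈ 0.978700
step 3 [3y] swap r/1=373/29238: DF=(1 − 373/29238·(0.982400+0.978700))/(1+373/29238) = 9627/10000 ≈ 0.962700
step 4 [4y] bond c/1=2/25: DF=(152763/125000 − 2/25·(0.982400+0.978700+0.962700))/(1+2/25) = 183/200 ≈ 0.915000
step 5 [5y] zero: DF = P = 541/625 ≈ 0.865600
step 6 [6y] bond c/1=1/25: DF=(134789/125000 − 1/25·(0.982400+0.978700+0.962700+0.915000+0.865600))/(1+1/25) = 8559/10000 ≈ 0.855900
step 7 [7y] zero: DF = P = 13/16 ≈ 0.812500
step 8 [8y] bond c/1=11/400: DF=(493283/500000 − 11/400·(0.982400+0.978700+0.962700+0.915000+0.865600+0.855900+0.812500))/(1+11/400) = 987/1250 ≈ 0.789600

1 1 614/625
2 2 9787/10000
3 3 9627/10000
4 4 183/200
5 5 541/625
6 6 8559/10000
7 7 13/16
8 8 987/1250
DF(8y) = 987/1250 ≈ 0.789600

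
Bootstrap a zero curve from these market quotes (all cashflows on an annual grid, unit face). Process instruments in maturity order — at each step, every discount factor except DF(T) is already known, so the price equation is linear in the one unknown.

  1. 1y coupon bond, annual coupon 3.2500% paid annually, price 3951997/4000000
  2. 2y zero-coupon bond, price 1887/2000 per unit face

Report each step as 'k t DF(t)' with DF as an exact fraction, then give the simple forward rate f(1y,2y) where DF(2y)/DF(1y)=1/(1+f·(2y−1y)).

1 1 9569/10000
2 2 1887/2000
f(1y,2y) = ((9569/10000)/(1887/2000) − 1)/(1) = 134/9435 ≈ 1.4202%

step 1 [1y] bond c/1=13/400: DF=(3951997/4000000 − 13/400·(0))/(1+13/400) = 9569/10000 ≈ 0.956900
step 2 [2y] zero: DF = P = 1887/2000 ≈ 0.943500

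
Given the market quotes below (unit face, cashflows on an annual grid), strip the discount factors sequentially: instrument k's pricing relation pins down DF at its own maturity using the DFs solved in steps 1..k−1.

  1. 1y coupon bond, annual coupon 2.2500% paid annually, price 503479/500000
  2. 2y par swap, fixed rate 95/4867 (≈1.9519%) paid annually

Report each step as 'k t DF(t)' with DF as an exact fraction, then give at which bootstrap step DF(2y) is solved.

1 1 1231/1250
2 2 481/500
DF(2y) is solved at step 2

step 1 [1y] bond c/1=9/400: DF=(503479/500000 − 9/400·(0))/(1+9/400) = 1231/1250 ≈ 0.984800
step 2 [2y] swap r/1=95/4867: DF=(1 − 95/4867·(0.984800))/(1+95/4867) = 481/500 ≈ 0.962000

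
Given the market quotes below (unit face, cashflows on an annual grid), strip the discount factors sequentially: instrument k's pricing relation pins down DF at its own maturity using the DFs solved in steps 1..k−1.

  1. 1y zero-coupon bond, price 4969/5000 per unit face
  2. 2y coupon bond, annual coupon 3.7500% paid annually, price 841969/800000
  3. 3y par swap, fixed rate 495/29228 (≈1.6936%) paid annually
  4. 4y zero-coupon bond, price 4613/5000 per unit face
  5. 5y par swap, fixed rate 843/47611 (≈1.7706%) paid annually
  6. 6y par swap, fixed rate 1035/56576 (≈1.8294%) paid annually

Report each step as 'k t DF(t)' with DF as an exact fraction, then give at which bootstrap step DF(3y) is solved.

1 1 4969/5000
2 2 1957/2000
3 3 1901/2000
4 4 4613/5000
5 5 9157/10000
6 6 1793/2000
DF(3y) is solved at step 3

step 1 [1y] zero: DF = P = 4969/5000 ≈ 0.993800
step 2 [2y] bond c/1=3/80: DF=(841969/800000 − 3/80·(0.993800))/(1+3/80) = 1957/2000 ≈ 0.978500
step 3 [3y] swap r/1=495/29228: DF=(1 − 495/29228·(0.993800+0.978500))/(1+495/29228) = 1901/2000 ≈ 0.950500
step 4 [4y] zero: DF = P = 4613/5000 ≈ 0.922600
step 5 [5y] swap r/1=843/47611: DF=(1 − 843/47611·(0.993800+0.978500+0.950500+0.922600))/(1+843/47611) = 9157/10000 ≈ 0.915700
step 6 [6y] swap r/1=1035/56576: DF=(1 − 1035/56576·(0.993800+0.978500+0.950500+0.922600+0.915700))/(1+1035/56576) = 1793/2000 ≈ 0.896500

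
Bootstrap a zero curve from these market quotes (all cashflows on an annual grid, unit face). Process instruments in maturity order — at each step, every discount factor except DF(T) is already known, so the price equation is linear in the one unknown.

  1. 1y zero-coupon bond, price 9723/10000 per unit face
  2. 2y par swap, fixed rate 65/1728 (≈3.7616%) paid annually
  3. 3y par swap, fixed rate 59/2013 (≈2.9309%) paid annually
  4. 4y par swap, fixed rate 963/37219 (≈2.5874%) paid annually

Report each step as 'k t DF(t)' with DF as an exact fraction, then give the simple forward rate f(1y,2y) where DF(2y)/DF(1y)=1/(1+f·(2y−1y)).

1 1 9723/10000
2 2 1857/2000
3 3 4587/5000
4 4 9037/10000
f(1y,2y) = ((9723/10000)/(1857/2000) − 1)/(1) = 146/3095 ≈ 4.7173%

step 1 [1y] zero: DF = P = 9723/10000 ≈ 0.972300
step 2 [2y] swap r/1=65/1728: DF=(1 − 65/1728·(0.972300))/(1+65/1728) = 1857/2000 ≈ 0.928500
step 3 [3y] swap r/1=59/2013: DF=(1 − 59/2013·(0.972300+0.928500))/(1+59/2013) = 4587/5000 ≈ 0.917400
step 4 [4y] swap r/1=963/37219: DF=(1 − 963/37219·(0.972300+0.928500+0.917400))/(1+963/37219) = 9037/10000 ≈ 0.903700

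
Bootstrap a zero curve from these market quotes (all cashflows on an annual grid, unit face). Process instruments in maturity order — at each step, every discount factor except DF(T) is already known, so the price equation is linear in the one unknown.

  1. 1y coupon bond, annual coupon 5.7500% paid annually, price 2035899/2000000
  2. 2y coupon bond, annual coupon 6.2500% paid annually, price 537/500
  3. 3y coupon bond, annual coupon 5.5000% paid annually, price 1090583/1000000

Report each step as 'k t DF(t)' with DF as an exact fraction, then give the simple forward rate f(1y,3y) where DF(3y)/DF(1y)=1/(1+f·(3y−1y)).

1 1 4813/5000
2 2 4771/5000
3 3 4669/5000
f(1y,3y) = ((4813/5000)/(4669/5000) − 1)/(2) = 72/4669 ≈ 1.5421%

step 1 [1y] bond c/1=23/400: DF=(2035899/2000000 − 23/400·(0))/(1+23/400) = 4813/5000 ≈ 0.962600
step 2 [2y] bond c/1=1/16: DF=(537/500 − 1/16·(0.962600))/(1+1/16) = 4771/5000 ≈ 0.954200
step 3 [3y] bond c/1=11/200: DF=(1090583/1000000 − 11/200·(0.962600+0.954200))/(1+11/200) = 4669/5000 ≈ 0.933800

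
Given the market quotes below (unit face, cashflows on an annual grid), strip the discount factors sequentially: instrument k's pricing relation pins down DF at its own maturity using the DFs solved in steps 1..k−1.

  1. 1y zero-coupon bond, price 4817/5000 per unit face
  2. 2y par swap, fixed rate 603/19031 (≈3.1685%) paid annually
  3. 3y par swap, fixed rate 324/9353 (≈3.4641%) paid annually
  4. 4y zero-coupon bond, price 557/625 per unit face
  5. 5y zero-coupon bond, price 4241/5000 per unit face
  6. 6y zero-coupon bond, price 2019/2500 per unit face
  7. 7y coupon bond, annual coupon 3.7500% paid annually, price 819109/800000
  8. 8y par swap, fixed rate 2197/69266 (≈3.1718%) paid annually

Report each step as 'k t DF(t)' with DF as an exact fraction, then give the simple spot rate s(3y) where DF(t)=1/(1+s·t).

step 1 [1y] zero: DF = P = 4817/5000 ≈ 0.963400
step 2 [2y] swap r/1=603/19031: DF=(1 − 603/19031·(0.963400))/(1+603/19031) = 9397/10000 ≈ 0.939700
step 3 [3y] swap r/1=324/9353: DF=(1 − 324/9353·(0.963400+0.939700))/(1+324/9353) = 2257/2500 ≈ 0.902800
step 4 [4y] zero: DF = P = 557/625 ≈ 0.891200
step 5 [5y] zero: DF = P = 4241/5000 ≈ 0.848200
step 6 [6y] zero: DF = P = 2019/2500 ≈ 0.807600
step 7 [7y] bond c/1=3/80: DF=(819109/800000 − 3/80·(0.963400+0.939700+0.902800+0.891200+0.848200+0.807600))/(1+3/80) = 3967/5000 ≈ 0.793400
step 8 [8y] swap r/1=2197/69266: DF=(1 − 2197/69266·(0.963400+0.939700+0.902800+0.891200+0.848200+0.807600+0.793400))/(1+2197/69266) = 7803/10000 ≈ 0.780300

1 1 4817/5000
2 2 9397/10000
3 3 2257/2500
4 4 557/625
5 5 4241/5000
6 6 2019/2500
7 7 3967/5000
8 8 7803/10000
s(3y) = (1/(2257/2500) − 1)/(3) = 81/2257 ≈ 3.5888%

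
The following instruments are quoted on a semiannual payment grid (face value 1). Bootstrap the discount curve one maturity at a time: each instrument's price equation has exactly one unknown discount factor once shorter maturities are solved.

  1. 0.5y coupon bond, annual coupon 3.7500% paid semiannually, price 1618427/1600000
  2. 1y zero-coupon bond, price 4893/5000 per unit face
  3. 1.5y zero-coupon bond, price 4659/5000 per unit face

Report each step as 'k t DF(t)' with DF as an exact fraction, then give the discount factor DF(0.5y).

1 1/2 9929/10000
2 1 4893/5000
3 3/2 4659/5000
DF(0.5y) = 9929/10000 ≈ 0.992900

step 1 [0.5y] bond c/2=3/160: DF=(1618427/1600000 − 3/160·(0))/(1+3/160) = 9929/10000 ≈ 0.992900
step 2 [1y] zero: DF = P = 4893/5000 ≈ 0.978600
step 3 [1.5y] zero: DF = P = 4659/5000 ≈ 0.931800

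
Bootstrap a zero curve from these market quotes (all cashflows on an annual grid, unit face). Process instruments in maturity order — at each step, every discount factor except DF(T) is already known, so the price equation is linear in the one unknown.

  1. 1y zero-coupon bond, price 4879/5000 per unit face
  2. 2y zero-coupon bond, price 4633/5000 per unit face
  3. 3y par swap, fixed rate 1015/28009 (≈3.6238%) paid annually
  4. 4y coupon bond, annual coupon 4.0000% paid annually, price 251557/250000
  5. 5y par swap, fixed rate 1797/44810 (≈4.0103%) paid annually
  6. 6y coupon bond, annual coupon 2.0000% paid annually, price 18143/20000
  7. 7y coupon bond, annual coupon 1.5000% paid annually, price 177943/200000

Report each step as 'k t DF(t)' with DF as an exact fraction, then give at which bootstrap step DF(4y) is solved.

step 1 [1y] zero: DF = P = 4879/5000 ≈ 0.975800
step 2 [2y] zero: DF = P = 4633/5000 ≈ 0.926600
step 3 [3y] swap r/1=1015/28009: DF=(1 − 1015/28009·(0.975800+0.926600))/(1+1015/28009) = 1797/2000 ≈ 0.898500
step 4 [4y] bond c/1=1/25: DF=(251557/250000 − 1/25·(0.975800+0.926600+0.898500))/(1+1/25) = 4299/5000 ≈ 0.859800
step 5 [5y] swap r/1=1797/44810: DF=(1 − 1797/44810·(0.975800+0.926600+0.898500+0.859800))/(1+1797/44810) = 8203/10000 ≈ 0.820300
step 6 [6y] bond c/1=1/50: DF=(18143/20000 − 1/50·(0.975800+0.926600+0.898500+0.859800+0.820300))/(1+1/50) = 1603/2000 ≈ 0.801500
step 7 [7y] bond c/1=3/200: DF=(177943/200000 − 3/200·(0.975800+0.926600+0.898500+0.859800+0.820300+0.801500))/(1+3/200) = 1597/2000 ≈ 0.798500

1 1 4879/5000
2 2 4633/5000
3 3 1797/2000
4 4 4299/5000
5 5 8203/10000
6 6 1603/2000
7 7 1597/2000
DF(4y) is solved at step 4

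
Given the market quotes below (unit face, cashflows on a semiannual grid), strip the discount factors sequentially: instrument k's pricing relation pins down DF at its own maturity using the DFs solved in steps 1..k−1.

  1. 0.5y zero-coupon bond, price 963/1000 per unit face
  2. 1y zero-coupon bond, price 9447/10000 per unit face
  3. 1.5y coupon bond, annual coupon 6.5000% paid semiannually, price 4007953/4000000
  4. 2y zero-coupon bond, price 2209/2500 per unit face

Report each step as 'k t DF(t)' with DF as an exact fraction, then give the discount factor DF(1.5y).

1 1/2 963/1000
2 1 9447/10000
3 3/2 569/625
4 2 2209/2500
DF(1.5y) = 569/625 ≈ 0.910400

step 1 [0.5y] zero: DF = P = 963/1000 ≈ 0.963000
step 2 [1y] zero: DF = P = 9447/10000 ≈ 0.944700
step 3 [1.5y] bond c/2=13/400: DF=(4007953/4000000 − 13/400·(0.963000+0.944700))/(1+13/400) = 569/625 ≈ 0.910400
step 4 [2y] zero: DF = P = 2209/2500 ≈ 0.883600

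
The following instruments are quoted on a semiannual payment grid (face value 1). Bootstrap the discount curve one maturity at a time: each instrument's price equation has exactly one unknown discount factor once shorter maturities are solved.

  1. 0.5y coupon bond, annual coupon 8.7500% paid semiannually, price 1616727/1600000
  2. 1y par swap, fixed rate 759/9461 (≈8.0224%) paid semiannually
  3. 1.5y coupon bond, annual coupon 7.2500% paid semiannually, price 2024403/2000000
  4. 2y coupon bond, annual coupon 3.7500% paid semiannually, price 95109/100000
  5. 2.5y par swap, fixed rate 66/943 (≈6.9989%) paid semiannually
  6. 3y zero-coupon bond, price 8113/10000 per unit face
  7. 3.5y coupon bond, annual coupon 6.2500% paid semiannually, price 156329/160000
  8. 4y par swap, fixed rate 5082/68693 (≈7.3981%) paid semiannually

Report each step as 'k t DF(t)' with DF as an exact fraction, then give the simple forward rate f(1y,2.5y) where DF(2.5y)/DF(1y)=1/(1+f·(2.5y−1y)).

1 1/2 9681/10000
2 1 9241/10000
3 3/2 4553/5000
4 2 441/500
5 5/2 526/625
6 3 8113/10000
7 7/2 7857/10000
8 4 7459/10000
f(1y,2.5y) = ((9241/10000)/(526/625) − 1)/(3/2) = 275/4208 ≈ 6.5352%

step 1 [0.5y] bond c/2=7/160: DF=(1616727/1600000 − 7/160·(0))/(1+7/160) = 9681/10000 ≈ 0.968100
step 2 [1y] swap r/2=759/18922: DF=(1 − 759/18922·(0.968100))/(1+759/18922) = 9241/10000 ≈ 0.924100
step 3 [1.5y] bond c/2=29/800: DF=(2024403/2000000 − 29/800·(0.968100+0.924100))/(1+29/800) = 4553/5000 ≈ 0.910600
step 4 [2y] bond c/2=3/160: DF=(95109/100000 − 3/160·(0.968100+0.924100+0.910600))/(1+3/160) = 441/500 ≈ 0.882000
step 5 [2.5y] swap r/2=33/943: DF=(1 − 33/943·(0.968100+0.924100+0.910600+0.882000))/(1+33/943) = 526/625 ≈ 0.841600
step 6 [3y] zero: DF = P = 8113/10000 ≈ 0.811300
step 7 [3.5y] bond c/2=1/32: DF=(156329/160000 − 1/32·(0.968100+0.924100+0.910600+0.882000+0.841600+0.811300))/(1+1/32) = 7857/10000 ≈ 0.785700
step 8 [4y] swap r/2=2541/68693: DF=(1 − 2541/68693·(0.968100+0.924100+0.910600+0.882000+0.841600+0.811300+0.785700))/(1+2541/68693) = 7459/10000 ≈ 0.745900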